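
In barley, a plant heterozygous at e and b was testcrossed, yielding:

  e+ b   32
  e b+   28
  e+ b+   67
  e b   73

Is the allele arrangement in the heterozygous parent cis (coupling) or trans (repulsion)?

The two most frequent classes are e+ b+ (67) and e b (73); these are the parental (non-recombinant) types.
So the F1 carried e+ b+ on one chromosome and e b on the other — the recessive alleles are on the same chromosome (cis / coupling).

cis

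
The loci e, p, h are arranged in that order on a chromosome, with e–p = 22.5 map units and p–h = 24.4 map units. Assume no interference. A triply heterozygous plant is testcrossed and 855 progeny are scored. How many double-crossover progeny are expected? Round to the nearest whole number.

47

Map distances give recombination frequencies of 0.225 and 0.244 for the two intervals.
With no interference, expected double-crossover frequency = 0.225 × 0.244 = 0.05490.
Expected number = 0.05490 × 855 = 46.94 ≈ 47.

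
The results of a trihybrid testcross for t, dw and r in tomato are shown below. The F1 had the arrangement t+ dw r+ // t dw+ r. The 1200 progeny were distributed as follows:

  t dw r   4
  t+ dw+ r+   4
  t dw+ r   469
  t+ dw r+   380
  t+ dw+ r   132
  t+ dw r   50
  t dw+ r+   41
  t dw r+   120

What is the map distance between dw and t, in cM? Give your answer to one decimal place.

21.7 cM

The two rarest classes, t+ dw+ r+ and t dw r, are the double crossovers. Comparing them with the parentals, only the dw allele has switched, so dw is the middle locus and the order is t – dw – r.
Crossovers in the t–dw interval produce the single-crossover classes t dw r+ and t+ dw+ r (120 + 132 = 252) plus the double crossovers (8).
RF(t–dw) = (252 + 8) / 1200 = 260/1200 = 0.2167 → 21.7 cM.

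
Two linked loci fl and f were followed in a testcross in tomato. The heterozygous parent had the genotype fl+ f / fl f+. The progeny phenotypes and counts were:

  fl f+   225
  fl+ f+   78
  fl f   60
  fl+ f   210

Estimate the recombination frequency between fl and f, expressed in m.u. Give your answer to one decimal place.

The recombinant classes are fl+ f+ and fl f: 78 + 60 = 138.
Recombination frequency = 138/573 = 0.2408 ≈ 24.1%, i.e. 24.1 m.u.

24.1 m.u.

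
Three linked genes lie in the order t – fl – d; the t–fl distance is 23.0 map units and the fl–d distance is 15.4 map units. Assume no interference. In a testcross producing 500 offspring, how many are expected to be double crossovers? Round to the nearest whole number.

Map distances give recombination frequencies of 0.230 and 0.154 for the two intervals.
With no interference, expected double-crossover frequency = 0.230 × 0.154 = 0.03542.
Expected number = 0.03542 × 500 = 17.71 ≈ 18.

18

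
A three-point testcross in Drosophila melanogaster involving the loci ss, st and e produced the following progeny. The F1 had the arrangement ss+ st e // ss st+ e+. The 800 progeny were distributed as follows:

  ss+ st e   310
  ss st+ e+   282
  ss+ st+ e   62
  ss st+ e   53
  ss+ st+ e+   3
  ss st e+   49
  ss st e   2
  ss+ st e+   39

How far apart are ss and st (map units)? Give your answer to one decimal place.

14.5 map units

The two rarest classes, ss st e and ss+ st+ e+, are the double crossovers. Comparing them with the parentals, only the ss allele has switched, so ss is the middle locus and the order is st – ss – e.
Crossovers in the st–ss interval produce the single-crossover classes ss+ st+ e and ss st e+ (62 + 49 = 111) plus the double crossovers (5).
RF(st–ss) = (111 + 5) / 800 = 116/800 = 0.1450 → 14.5 map units.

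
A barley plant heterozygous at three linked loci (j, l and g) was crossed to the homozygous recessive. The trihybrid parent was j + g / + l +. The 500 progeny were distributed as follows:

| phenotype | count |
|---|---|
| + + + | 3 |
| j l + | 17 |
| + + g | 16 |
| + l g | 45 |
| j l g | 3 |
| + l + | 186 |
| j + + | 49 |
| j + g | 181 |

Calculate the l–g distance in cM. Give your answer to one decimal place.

20.0 cM

The two rarest classes, j l g and + + +, are the double crossovers. Comparing them with the parentals, only the l allele has switched, so l is the middle locus and the order is g – l – j.
Crossovers in the g–l interval produce the single-crossover classes j + + and + l g (49 + 45 = 94) plus the double crossovers (6).
RF(g–l) = (94 + 6) / 500 = 100/500 = 0.2000 → 20.0 cM.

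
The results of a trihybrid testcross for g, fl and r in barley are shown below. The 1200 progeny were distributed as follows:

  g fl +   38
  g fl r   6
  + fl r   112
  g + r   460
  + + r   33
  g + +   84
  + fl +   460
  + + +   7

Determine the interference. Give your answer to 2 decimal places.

The two most frequent reciprocal classes, + fl + and g + r, are the parental types, so the F1 was + fl + / g + r.
The two rarest classes, + + + and g fl r, are the double crossovers. Comparing them with the parentals, only the fl allele has switched, so fl is the middle locus and the order is g – fl – r.
g–fl: (71 + 13)/1200 = 0.0700; fl–r: (196 + 13)/1200 = 0.1742.
Expected DCO frequency = 0.0700 × 0.1742 ≈ 0.01219; observed = 13/1200 ≈ 0.01083.
Coefficient of coincidence = 0.01083/0.01219 ≈ 0.89; interference = 1 − 0.89 = 0.11.

0.11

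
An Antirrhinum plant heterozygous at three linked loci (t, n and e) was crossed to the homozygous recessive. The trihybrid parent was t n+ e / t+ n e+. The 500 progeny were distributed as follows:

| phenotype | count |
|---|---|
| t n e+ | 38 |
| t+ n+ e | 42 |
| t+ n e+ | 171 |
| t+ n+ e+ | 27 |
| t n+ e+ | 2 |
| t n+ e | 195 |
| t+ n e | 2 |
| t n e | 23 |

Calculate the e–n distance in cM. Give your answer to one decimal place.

The two rarest classes, t n+ e+ and t+ n e, are the double crossovers. Comparing them with the parentals, only the e allele has switched, so e is the middle locus and the order is t – e – n.
Crossovers in the e–n interval produce the single-crossover classes t n e and t+ n+ e+ (23 + 27 = 50) plus the double crossovers (4).
RF(e–n) = (50 + 4) / 500 = 54/500 = 0.1080 → 10.8 cM.

10.8 cM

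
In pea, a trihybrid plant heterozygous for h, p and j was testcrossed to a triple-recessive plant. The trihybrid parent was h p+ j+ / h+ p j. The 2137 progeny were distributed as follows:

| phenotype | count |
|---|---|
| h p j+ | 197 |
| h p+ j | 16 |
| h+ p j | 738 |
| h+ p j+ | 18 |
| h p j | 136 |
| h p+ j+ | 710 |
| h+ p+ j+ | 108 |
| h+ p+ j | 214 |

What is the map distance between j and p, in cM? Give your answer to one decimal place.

The two rarest classes, h p+ j and h+ p j+, are the double crossovers. Comparing them with the parentals, only the j allele has switched, so j is the middle locus and the order is h – j – p.
Crossovers in the j–p interval produce the single-crossover classes h p j+ and h+ p+ j (197 + 214 = 411) plus the double crossovers (34).
RF(j–p) = (411 + 34) / 2137 = 445/2137 = 0.2082 → 20.8 cM.

20.8 cM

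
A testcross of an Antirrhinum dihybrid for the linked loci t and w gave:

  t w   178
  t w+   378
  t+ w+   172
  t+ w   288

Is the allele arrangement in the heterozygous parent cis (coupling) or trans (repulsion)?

trans

The two most frequent classes are t+ w (288) and t w+ (378); these are the parental (non-recombinant) types.
So the F1 carried t+ w on one chromosome and t w+ on the other — the recessive alleles are on opposite chromosomes (trans / repulsion).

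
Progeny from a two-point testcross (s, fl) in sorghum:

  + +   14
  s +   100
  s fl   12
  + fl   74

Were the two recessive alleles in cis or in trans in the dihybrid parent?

trans

The two most frequent classes are + fl (74) and s + (100); these are the parental (non-recombinant) types.
So the F1 carried + fl on one chromosome and s + on the other — the recessive alleles are on opposite chromosomes (trans / repulsion).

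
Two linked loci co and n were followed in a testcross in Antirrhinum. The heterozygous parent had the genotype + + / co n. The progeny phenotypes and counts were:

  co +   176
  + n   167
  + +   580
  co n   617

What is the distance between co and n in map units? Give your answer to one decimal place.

The recombinant classes are + n and co +: 167 + 176 = 343.
Recombination frequency = 343/1540 = 0.2227 ≈ 22.3%, i.e. 22.3 map units.

22.3 map units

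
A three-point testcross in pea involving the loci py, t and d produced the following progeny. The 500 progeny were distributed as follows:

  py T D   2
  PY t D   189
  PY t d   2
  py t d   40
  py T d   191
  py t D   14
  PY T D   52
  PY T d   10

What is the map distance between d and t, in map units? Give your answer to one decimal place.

19.2 map units

The two most frequent reciprocal classes, PY t D and py T d, are the parental types, so the F1 was PY t D / py T d.
The two rarest classes, PY t d and py T D, are the double crossovers. Comparing them with the parentals, only the d allele has switched, so d is the middle locus and the order is py – d – t.
Crossovers in the d–t interval produce the single-crossover classes PY T D and py t d (52 + 40 = 92) plus the double crossovers (4).
RF(d–t) = (92 + 4) / 500 = 96/500 = 0.1920 → 19.2 map units.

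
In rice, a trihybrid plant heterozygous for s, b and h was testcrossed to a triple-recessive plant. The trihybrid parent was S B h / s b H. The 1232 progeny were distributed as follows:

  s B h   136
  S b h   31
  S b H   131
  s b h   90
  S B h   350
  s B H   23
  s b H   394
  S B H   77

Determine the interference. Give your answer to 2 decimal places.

0.06

The two rarest classes, S b h and s B H, are the double crossovers. Comparing them with the parentals, only the b allele has switched, so b is the middle locus and the order is h – b – s.
h–b: (167 + 54)/1232 = 0.1794; b–s: (267 + 54)/1232 = 0.2606.
Expected DCO frequency = 0.1794 × 0.2606 ≈ 0.04675; observed = 54/1232 ≈ 0.04383.
Coefficient of coincidence = 0.04383/0.04675 ≈ 0.94; interference = 1 − 0.94 = 0.06.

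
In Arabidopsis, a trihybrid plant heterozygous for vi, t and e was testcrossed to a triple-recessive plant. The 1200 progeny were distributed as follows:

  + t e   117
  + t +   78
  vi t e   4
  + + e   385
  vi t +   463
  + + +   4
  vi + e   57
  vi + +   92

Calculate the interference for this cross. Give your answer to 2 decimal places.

0.69

The two most frequent reciprocal classes, + + e and vi t +, are the parental types, so the F1 was + + e / vi t +.
The two rarest classes, + + + and vi t e, are the double crossovers. Comparing them with the parentals, only the e allele has switched, so e is the middle locus and the order is vi – e – t.
vi–e: (135 + 8)/1200 = 0.1192; e–t: (209 + 8)/1200 = 0.1808.
Expected DCO frequency = 0.1192 × 0.1808 ≈ 0.02155; observed = 8/1200 ≈ 0.00667.
Coefficient of coincidence = 0.00667/0.02155 ≈ 0.31; interference = 1 − 0.31 = 0.69.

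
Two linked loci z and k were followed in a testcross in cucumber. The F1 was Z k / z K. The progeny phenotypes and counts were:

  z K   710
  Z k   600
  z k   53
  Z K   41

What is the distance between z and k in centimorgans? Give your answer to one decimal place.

The recombinant classes are Z K and z k: 41 + 53 = 94.
Recombination frequency = 94/1404 = 0.0670 ≈ 6.7%, i.e. 6.7 centimorgans.

6.7 centimorgans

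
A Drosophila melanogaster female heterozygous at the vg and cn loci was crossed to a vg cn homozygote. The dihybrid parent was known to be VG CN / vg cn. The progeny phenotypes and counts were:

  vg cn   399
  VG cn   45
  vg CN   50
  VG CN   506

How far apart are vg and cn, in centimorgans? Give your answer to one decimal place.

The recombinant classes are VG cn and vg CN: 45 + 50 = 95.
Recombination frequency = 95/1000 = 0.0950 ≈ 9.5%, i.e. 9.5 centimorgans.

9.5 centimorgans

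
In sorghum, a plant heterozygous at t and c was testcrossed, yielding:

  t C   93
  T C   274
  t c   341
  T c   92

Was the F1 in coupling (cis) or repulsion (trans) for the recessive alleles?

The two most frequent classes are T C (274) and t c (341); these are the parental (non-recombinant) types.
So the F1 carried T C on one chromosome and t c on the other — the recessive alleles are on the same chromosome (cis / coupling).

cis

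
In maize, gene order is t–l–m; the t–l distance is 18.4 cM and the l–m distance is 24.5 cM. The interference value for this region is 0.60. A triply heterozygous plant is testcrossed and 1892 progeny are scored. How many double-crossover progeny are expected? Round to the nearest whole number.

34

Map distances give recombination frequencies of 0.184 and 0.245 for the two intervals.
With interference 0.60 (so coincidence = 0.40), expected double-crossover frequency = 0.184 × 0.245 × 0.40 = 0.01803.
Expected number = 0.01803 × 1892 = 34.12 ≈ 34.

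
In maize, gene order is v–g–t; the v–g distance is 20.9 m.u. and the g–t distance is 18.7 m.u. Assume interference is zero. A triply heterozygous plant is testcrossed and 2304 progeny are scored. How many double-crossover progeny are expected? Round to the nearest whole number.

90

Map distances give recombination frequencies of 0.209 and 0.187 for the two intervals.
With no interference, expected double-crossover frequency = 0.209 × 0.187 = 0.03908.
Expected number = 0.03908 × 2304 = 90.05 ≈ 90.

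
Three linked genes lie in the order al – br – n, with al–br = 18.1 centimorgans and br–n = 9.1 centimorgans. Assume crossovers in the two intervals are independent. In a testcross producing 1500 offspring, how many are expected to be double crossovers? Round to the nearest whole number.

Map distances give recombination frequencies of 0.181 and 0.091 for the two intervals.
With no interference, expected double-crossover frequency = 0.181 × 0.091 = 0.01647.
Expected number = 0.01647 × 1500 = 24.71 ≈ 25.

25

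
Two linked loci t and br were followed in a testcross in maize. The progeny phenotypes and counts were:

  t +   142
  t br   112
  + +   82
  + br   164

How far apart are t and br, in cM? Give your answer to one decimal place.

The two most frequent classes, + br (164) and t + (142), are the parental types, so the F1 was + br / t +.
The recombinant classes are + + and t br: 82 + 112 = 194.
Recombination frequency = 194/500 = 0.3880 ≈ 38.8%, i.e. 38.8 cM.

38.8 cM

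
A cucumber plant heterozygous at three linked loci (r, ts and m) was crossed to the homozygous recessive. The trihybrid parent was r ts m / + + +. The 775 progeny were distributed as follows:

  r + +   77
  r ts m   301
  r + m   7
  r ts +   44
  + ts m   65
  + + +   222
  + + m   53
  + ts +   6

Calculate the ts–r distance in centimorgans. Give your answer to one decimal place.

20.0 centimorgans

The two rarest classes, r + m and + ts +, are the double crossovers. Comparing them with the parentals, only the ts allele has switched, so ts is the middle locus and the order is r – ts – m.
Crossovers in the r–ts interval produce the single-crossover classes + ts m and r + + (65 + 77 = 142) plus the double crossovers (13).
RF(r–ts) = (142 + 13) / 775 = 155/775 = 0.2000 → 20.0 centimorgans.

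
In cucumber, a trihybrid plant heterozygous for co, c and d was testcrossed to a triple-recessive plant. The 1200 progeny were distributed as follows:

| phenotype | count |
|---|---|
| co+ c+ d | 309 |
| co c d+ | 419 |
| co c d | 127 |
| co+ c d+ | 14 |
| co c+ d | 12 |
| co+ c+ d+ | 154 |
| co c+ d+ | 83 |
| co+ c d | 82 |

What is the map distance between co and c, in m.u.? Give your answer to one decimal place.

15.9 m.u.

The two most frequent reciprocal classes, co+ c+ d and co c d+, are the parental types, so the F1 was co+ c+ d / co c d+.
The two rarest classes, co c+ d and co+ c d+, are the double crossovers. Comparing them with the parentals, only the co allele has switched, so co is the middle locus and the order is d – co – c.
Crossovers in the co–c interval produce the single-crossover classes co+ c d and co c+ d+ (82 + 83 = 165) plus the double crossovers (26).
RF(co–c) = (165 + 26) / 1200 = 191/1200 = 0.1592 → 15.9 m.u.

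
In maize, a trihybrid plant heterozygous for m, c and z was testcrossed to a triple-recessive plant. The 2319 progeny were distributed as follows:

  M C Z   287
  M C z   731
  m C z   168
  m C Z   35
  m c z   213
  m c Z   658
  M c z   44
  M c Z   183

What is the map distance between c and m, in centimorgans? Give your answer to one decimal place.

18.5 centimorgans

The two most frequent reciprocal classes, M C z and m c Z, are the parental types, so the F1 was M C z / m c Z.
The two rarest classes, M c z and m C Z, are the double crossovers. Comparing them with the parentals, only the c allele has switched, so c is the middle locus and the order is z – c – m.
Crossovers in the c–m interval produce the single-crossover classes m C z and M c Z (168 + 183 = 351) plus the double crossovers (79).
RF(c–m) = (351 + 79) / 2319 = 430/2319 = 0.1854 → 18.5 centimorgans.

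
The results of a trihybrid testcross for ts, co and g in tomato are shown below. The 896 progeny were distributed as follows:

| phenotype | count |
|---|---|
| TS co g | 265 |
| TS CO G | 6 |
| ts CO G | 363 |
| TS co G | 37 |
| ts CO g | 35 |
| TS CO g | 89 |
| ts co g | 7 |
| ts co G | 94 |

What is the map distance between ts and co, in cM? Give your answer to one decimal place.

The two most frequent reciprocal classes, ts CO G and TS co g, are the parental types, so the F1 was ts CO G / TS co g.
The two rarest classes, TS CO G and ts co g, are the double crossovers. Comparing them with the parentals, only the ts allele has switched, so ts is the middle locus and the order is g – ts – co.
Crossovers in the ts–co interval produce the single-crossover classes ts co G and TS CO g (94 + 89 = 183) plus the double crossovers (13).
RF(ts–co) = (183 + 13) / 896 = 196/896 = 0.2188 → 21.9 cM.

21.9 cM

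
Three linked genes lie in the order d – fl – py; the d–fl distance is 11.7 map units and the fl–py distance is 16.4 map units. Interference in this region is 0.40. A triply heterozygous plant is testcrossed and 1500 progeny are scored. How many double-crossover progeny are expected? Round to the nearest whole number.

Map distances give recombination frequencies of 0.117 and 0.164 for the two intervals.
With interference 0.40 (so coincidence = 0.60), expected double-crossover frequency = 0.117 × 0.164 × 0.60 = 0.01151.
Expected number = 0.01151 × 1500 = 17.27 ≈ 17.

17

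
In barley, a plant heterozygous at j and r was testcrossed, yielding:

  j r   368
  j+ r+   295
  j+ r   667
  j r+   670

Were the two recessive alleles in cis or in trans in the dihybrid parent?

trans

The two most frequent classes are j+ r (667) and j r+ (670); these are the parental (non-recombinant) types.
So the F1 carried j+ r on one chromosome and j r+ on the other — the recessive alleles are on opposite chromosomes (trans / repulsion).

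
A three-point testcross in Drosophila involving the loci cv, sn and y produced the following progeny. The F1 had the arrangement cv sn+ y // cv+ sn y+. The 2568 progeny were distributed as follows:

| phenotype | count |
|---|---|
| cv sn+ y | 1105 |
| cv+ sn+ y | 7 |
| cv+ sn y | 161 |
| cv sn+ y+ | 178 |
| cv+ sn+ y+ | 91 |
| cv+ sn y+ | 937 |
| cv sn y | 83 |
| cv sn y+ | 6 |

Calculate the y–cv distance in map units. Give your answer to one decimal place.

The two rarest classes, cv+ sn+ y and cv sn y+, are the double crossovers. Comparing them with the parentals, only the cv allele has switched, so cv is the middle locus and the order is sn – cv – y.
Crossovers in the cv–y interval produce the single-crossover classes cv sn+ y+ and cv+ sn y (178 + 161 = 339) plus the double crossovers (13).
RF(cv–y) = (339 + 13) / 2568 = 352/2568 = 0.1371 → 13.7 map units.

13.7 map units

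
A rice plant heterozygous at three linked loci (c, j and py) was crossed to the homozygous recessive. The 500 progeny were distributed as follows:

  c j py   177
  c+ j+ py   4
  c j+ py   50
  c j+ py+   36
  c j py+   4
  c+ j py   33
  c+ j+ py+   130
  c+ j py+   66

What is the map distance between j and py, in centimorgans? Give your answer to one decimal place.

24.8 centimorgans

The two most frequent reciprocal classes, c+ j+ py+ and c j py, are the parental types, so the F1 was c+ j+ py+ / c j py.
The two rarest classes, c+ j+ py and c j py+, are the double crossovers. Comparing them with the parentals, only the py allele has switched, so py is the middle locus and the order is c – py – j.
Crossovers in the py–j interval produce the single-crossover classes c+ j py+ and c j+ py (66 + 50 = 116) plus the double crossovers (8).
RF(py–j) = (116 + 8) / 500 = 124/500 = 0.2480 → 24.8 centimorgans.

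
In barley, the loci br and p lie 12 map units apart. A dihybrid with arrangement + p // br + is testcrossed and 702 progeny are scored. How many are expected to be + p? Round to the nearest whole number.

309

A map distance of 12 map units corresponds to a recombination frequency of 0.120.
The F1 is + p / br +, so + p is a parental gamete class with expected frequency (1 − r)/2 = 0.880/2 = 0.4400.
Expected number = 0.4400 × 702 = 308.88 ≈ 309.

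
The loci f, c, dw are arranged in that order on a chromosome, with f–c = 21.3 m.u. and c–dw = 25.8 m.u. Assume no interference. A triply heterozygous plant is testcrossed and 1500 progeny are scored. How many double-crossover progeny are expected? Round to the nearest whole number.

Map distances give recombination frequencies of 0.213 and 0.258 for the two intervals.
With no interference, expected double-crossover frequency = 0.213 × 0.258 = 0.05495.
Expected number = 0.05495 × 1500 = 82.43 ≈ 82.

82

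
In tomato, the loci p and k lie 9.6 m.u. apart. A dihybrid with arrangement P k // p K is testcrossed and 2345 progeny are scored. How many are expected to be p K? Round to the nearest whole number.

1060

A map distance of 9.6 m.u. corresponds to a recombination frequency of 0.096.
The F1 is P k / p K, so p K is a parental gamete class with expected frequency (1 − r)/2 = 0.904/2 = 0.4520.
Expected number = 0.4520 × 2345 = 1059.94 ≈ 1060.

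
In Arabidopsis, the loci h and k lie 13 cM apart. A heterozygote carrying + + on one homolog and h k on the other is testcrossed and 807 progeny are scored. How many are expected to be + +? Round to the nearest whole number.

351

A map distance of 13 cM corresponds to a recombination frequency of 0.130.
The F1 is + + / h k, so + + is a parental gamete class with expected frequency (1 − r)/2 = 0.870/2 = 0.4350.
Expected number = 0.4350 × 807 = 351.05 ≈ 351.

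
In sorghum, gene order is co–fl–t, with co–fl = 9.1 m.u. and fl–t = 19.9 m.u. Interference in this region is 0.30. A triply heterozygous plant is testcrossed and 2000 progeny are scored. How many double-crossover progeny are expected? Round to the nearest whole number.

Map distances give recombination frequencies of 0.091 and 0.199 for the two intervals.
With interference 0.30 (so coincidence = 0.70), expected double-crossover frequency = 0.091 × 0.199 × 0.70 = 0.01268.
Expected number = 0.01268 × 2000 = 25.35 ≈ 25.

25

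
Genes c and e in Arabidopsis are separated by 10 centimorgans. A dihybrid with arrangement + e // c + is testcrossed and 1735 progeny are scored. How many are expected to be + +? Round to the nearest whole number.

87

A map distance of 10 centimorgans corresponds to a recombination frequency of 0.100.
The F1 is + e / c +, so + + is a recombinant gamete class with expected frequency r/2 = 0.100/2 = 0.0500.
Expected number = 0.0500 × 1735 = 86.75 ≈ 87.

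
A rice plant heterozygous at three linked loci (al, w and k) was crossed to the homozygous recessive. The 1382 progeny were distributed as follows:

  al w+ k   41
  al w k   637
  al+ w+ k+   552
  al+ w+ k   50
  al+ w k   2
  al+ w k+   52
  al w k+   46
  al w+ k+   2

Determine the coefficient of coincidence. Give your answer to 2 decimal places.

0.57

The two most frequent reciprocal classes, al+ w+ k+ and al w k, are the parental types, so the F1 was al+ w+ k+ / al w k.
The two rarest classes, al w+ k+ and al+ w k, are the double crossovers. Comparing them with the parentals, only the al allele has switched, so al is the middle locus and the order is k – al – w.
k–al: (96 + 4)/1382 = 0.0724; al–w: (93 + 4)/1382 = 0.0702.
Expected DCO frequency = 0.0724 × 0.0702 ≈ 0.00508; observed = 4/1382 ≈ 0.00289.
Coefficient of coincidence = 0.00289/0.00508 ≈ 0.57.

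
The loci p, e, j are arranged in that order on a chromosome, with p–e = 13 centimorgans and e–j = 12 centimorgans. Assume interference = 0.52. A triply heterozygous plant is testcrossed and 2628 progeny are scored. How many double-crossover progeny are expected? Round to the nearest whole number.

Map distances give recombination frequencies of 0.130 and 0.120 for the two intervals.
With interference 0.52 (so coincidence = 0.48), expected double-crossover frequency = 0.130 × 0.120 × 0.48 = 0.00749.
Expected number = 0.00749 × 2628 = 19.68 ≈ 20.

20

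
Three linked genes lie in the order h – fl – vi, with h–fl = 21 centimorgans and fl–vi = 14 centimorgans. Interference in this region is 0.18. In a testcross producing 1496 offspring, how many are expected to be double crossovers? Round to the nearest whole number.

36

Map distances give recombination frequencies of 0.210 and 0.140 for the two intervals.
With interference 0.18 (so coincidence = 0.82), expected double-crossover frequency = 0.210 × 0.140 × 0.82 = 0.02411.
Expected number = 0.02411 × 1496 = 36.07 ≈ 36.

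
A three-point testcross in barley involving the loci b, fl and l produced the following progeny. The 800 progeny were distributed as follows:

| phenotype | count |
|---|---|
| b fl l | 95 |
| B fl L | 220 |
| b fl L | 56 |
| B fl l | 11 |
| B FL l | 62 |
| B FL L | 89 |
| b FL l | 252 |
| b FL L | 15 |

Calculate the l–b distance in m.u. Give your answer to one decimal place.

18.0 m.u.

The two most frequent reciprocal classes, b FL l and B fl L, are the parental types, so the F1 was b FL l / B fl L.
The two rarest classes, b FL L and B fl l, are the double crossovers. Comparing them with the parentals, only the l allele has switched, so l is the middle locus and the order is b – l – fl.
Crossovers in the b–l interval produce the single-crossover classes B FL l and b fl L (62 + 56 = 118) plus the double crossovers (26).
RF(b–l) = (118 + 26) / 800 = 144/800 = 0.1800 → 18.0 m.u.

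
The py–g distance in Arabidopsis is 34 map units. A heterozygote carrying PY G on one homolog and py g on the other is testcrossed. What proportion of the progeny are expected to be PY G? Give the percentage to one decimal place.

33.0%

A map distance of 34 map units corresponds to a recombination frequency of 0.340.
The F1 is PY G / py g, so PY G is a parental gamete class with expected frequency (1 − r)/2 = 0.660/2 = 0.3300.
That is 0.3300 = 33.0% of the progeny.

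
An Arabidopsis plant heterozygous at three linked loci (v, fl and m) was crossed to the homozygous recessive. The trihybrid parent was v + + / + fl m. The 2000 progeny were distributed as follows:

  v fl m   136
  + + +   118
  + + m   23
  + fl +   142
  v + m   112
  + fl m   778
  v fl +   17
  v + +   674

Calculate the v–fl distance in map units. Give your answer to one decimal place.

14.7 map units

The two rarest classes, v fl + and + + m, are the double crossovers. Comparing them with the parentals, only the fl allele has switched, so fl is the middle locus and the order is v – fl – m.
Crossovers in the v–fl interval produce the single-crossover classes + + + and v fl m (118 + 136 = 254) plus the double crossovers (40).
RF(v–fl) = (254 + 40) / 2000 = 294/2000 = 0.1470 → 14.7 map units.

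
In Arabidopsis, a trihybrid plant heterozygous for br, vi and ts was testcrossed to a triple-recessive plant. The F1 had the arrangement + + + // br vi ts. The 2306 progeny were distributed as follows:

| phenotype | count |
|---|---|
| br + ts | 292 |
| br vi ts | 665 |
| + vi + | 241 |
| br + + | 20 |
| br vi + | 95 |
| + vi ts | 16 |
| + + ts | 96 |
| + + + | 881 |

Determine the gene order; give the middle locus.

br

The two rarest classes, br + + and + vi ts, are the double crossovers. Comparing them with the parentals, only the br allele has switched, so br is the middle locus and the order is vi – br – ts.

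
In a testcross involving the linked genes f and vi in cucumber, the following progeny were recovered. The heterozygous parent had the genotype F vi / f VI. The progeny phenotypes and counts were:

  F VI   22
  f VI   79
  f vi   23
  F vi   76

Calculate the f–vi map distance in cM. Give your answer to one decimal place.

22.5 cM

The recombinant classes are F VI and f vi: 22 + 23 = 45.
Recombination frequency = 45/200 = 0.2250 ≈ 22.5%, i.e. 22.5 cM.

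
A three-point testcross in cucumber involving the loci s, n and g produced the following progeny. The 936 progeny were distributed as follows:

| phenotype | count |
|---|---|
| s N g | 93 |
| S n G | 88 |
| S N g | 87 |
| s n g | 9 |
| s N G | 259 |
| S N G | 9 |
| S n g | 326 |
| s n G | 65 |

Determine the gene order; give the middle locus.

s

The two most frequent reciprocal classes, s N G and S n g, are the parental types, so the F1 was s N G / S n g.
The two rarest classes, S N G and s n g, are the double crossovers. Comparing them with the parentals, only the s allele has switched, so s is the middle locus and the order is n – s – g.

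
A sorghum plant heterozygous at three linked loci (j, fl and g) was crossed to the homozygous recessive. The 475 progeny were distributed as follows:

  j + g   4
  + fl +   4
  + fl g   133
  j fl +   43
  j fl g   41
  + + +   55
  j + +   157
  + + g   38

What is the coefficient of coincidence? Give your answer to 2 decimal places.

The two most frequent reciprocal classes, j + + and + fl g, are the parental types, so the F1 was j + + / + fl g.
The two rarest classes, j + g and + fl +, are the double crossovers. Comparing them with the parentals, only the g allele has switched, so g is the middle locus and the order is fl – g – j.
fl–g: (81 + 8)/475 = 0.1874; g–j: (96 + 8)/475 = 0.2189.
Expected DCO frequency = 0.1874 × 0.2189 ≈ 0.04102; observed = 8/475 ≈ 0.01684.
Coefficient of coincidence = 0.01684/0.04102 ≈ 0.41.

0.41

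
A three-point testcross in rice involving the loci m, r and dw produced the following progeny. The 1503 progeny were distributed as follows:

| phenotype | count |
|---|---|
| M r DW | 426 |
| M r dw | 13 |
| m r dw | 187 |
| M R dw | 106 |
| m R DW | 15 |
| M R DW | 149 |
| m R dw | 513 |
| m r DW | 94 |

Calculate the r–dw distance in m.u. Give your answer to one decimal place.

The two most frequent reciprocal classes, m R dw and M r DW, are the parental types, so the F1 was m R dw / M r DW.
The two rarest classes, m R DW and M r dw, are the double crossovers. Comparing them with the parentals, only the dw allele has switched, so dw is the middle locus and the order is r – dw – m.
Crossovers in the r–dw interval produce the single-crossover classes m r dw and M R DW (187 + 149 = 336) plus the double crossovers (28).
RF(r–dw) = (336 + 28) / 1503 = 364/1503 = 0.2422 → 24.2 m.u.

24.2 m.u.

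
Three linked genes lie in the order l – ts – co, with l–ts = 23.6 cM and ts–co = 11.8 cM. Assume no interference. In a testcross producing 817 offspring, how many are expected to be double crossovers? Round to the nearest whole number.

23

Map distances give recombination frequencies of 0.236 and 0.118 for the two intervals.
With no interference, expected double-crossover frequency = 0.236 × 0.118 = 0.02785.
Expected number = 0.02785 × 817 = 22.75 ≈ 23.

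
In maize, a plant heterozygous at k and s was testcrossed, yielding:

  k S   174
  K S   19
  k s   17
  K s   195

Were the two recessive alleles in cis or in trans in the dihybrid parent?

trans

The two most frequent classes are K s (195) and k S (174); these are the parental (non-recombinant) types.
So the F1 carried K s on one chromosome and k S on the other — the recessive alleles are on opposite chromosomes (trans / repulsion).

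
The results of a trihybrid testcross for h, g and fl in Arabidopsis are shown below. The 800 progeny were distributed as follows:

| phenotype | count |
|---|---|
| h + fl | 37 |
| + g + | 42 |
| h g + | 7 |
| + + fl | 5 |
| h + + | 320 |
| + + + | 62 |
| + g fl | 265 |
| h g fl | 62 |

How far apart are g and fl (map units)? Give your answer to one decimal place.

11.4 map units

The two most frequent reciprocal classes, h + + and + g fl, are the parental types, so the F1 was h + + / + g fl.
The two rarest classes, h g + and + + fl, are the double crossovers. Comparing them with the parentals, only the g allele has switched, so g is the middle locus and the order is h – g – fl.
Crossovers in the g–fl interval produce the single-crossover classes h + fl and + g + (37 + 42 = 79) plus the double crossovers (12).
RF(g–fl) = (79 + 12) / 800 = 91/800 = 0.1138 → 11.4 map units.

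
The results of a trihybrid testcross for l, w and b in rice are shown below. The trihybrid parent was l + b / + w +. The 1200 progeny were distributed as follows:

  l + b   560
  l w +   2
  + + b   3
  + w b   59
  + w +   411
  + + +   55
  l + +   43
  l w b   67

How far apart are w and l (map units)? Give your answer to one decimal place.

The two rarest classes, + + b and l w +, are the double crossovers. Comparing them with the parentals, only the l allele has switched, so l is the middle locus and the order is b – l – w.
Crossovers in the l–w interval produce the single-crossover classes l w b and + + + (67 + 55 = 122) plus the double crossovers (5).
RF(l–w) = (122 + 5) / 1200 = 127/1200 = 0.1058 → 10.6 map units.

10.6 map units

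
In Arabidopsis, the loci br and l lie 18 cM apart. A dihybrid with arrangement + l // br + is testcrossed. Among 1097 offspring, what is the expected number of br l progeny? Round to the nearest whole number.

99

A map distance of 18 cM corresponds to a recombination frequency of 0.180.
The F1 is + l / br +, so br l is a recombinant gamete class with expected frequency r/2 = 0.180/2 = 0.0900.
Expected number = 0.0900 × 1097 = 98.73 ≈ 99.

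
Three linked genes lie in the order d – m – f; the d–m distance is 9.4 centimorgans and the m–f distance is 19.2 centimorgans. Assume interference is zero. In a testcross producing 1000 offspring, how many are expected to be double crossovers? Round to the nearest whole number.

18

Map distances give recombination frequencies of 0.094 and 0.192 for the two intervals.
With no interference, expected double-crossover frequency = 0.094 × 0.192 = 0.01805.
Expected number = 0.01805 × 1000 = 18.05 ≈ 18.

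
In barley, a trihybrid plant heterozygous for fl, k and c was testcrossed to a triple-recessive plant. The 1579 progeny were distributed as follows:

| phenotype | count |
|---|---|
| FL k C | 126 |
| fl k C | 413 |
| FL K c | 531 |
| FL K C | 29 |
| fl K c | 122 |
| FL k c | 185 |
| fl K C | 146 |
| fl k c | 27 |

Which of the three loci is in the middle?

The two most frequent reciprocal classes, fl k C and FL K c, are the parental types, so the F1 was fl k C / FL K c.
The two rarest classes, fl k c and FL K C, are the double crossovers. Comparing them with the parentals, only the c allele has switched, so c is the middle locus and the order is k – c – fl.

c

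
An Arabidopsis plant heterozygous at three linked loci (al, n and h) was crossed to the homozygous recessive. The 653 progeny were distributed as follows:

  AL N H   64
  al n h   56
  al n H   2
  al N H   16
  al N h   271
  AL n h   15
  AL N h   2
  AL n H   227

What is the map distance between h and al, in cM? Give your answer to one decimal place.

The two most frequent reciprocal classes, al N h and AL n H, are the parental types, so the F1 was al N h / AL n H.
The two rarest classes, AL N h and al n H, are the double crossovers. Comparing them with the parentals, only the al allele has switched, so al is the middle locus and the order is h – al – n.
Crossovers in the h–al interval produce the single-crossover classes al N H and AL n h (16 + 15 = 31) plus the double crossovers (4).
RF(h–al) = (31 + 4) / 653 = 35/653 = 0.0536 → 5.4 cM.

5.4 cM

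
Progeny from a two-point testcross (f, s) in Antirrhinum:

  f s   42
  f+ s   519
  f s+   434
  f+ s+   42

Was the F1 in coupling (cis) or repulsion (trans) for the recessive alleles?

The two most frequent classes are f+ s (519) and f s+ (434); these are the parental (non-recombinant) types.
So the F1 carried f+ s on one chromosome and f s+ on the other — the recessive alleles are on opposite chromosomes (trans / repulsion).

trans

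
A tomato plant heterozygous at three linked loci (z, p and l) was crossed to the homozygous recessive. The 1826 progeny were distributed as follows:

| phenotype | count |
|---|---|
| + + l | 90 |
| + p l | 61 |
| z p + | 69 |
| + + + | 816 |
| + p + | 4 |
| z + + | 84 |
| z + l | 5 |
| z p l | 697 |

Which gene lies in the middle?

The two most frequent reciprocal classes, z p l and + + +, are the parental types, so the F1 was z p l / + + +.
The two rarest classes, z + l and + p +, are the double crossovers. Comparing them with the parentals, only the p allele has switched, so p is the middle locus and the order is z – p – l.

p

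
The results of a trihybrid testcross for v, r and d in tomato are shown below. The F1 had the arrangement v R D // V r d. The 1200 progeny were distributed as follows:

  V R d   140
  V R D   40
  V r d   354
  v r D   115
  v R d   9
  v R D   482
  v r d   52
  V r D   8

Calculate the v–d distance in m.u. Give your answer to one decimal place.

The two rarest classes, v R d and V r D, are the double crossovers. Comparing them with the parentals, only the d allele has switched, so d is the middle locus and the order is v – d – r.
Crossovers in the v–d interval produce the single-crossover classes V R D and v r d (40 + 52 = 92) plus the double crossovers (17).
RF(v–d) = (92 + 17) / 1200 = 109/1200 = 0.0908 → 9.1 m.u.

9.1 m.u.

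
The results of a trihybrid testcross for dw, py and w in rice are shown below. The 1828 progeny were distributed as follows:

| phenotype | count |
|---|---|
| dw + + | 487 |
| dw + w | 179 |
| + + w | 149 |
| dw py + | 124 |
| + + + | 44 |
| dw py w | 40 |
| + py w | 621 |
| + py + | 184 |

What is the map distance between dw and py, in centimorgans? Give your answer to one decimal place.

19.5 centimorgans

The two most frequent reciprocal classes, dw + + and + py w, are the parental types, so the F1 was dw + + / + py w.
The two rarest classes, + + + and dw py w, are the double crossovers. Comparing them with the parentals, only the dw allele has switched, so dw is the middle locus and the order is w – dw – py.
Crossovers in the dw–py interval produce the single-crossover classes dw py + and + + w (124 + 149 = 273) plus the double crossovers (84).
RF(dw–py) = (273 + 84) / 1828 = 357/1828 = 0.1953 → 19.5 centimorgans.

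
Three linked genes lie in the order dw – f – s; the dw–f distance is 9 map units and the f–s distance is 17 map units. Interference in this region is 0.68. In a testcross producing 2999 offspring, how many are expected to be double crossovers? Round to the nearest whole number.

Map distances give recombination frequencies of 0.090 and 0.170 for the two intervals.
With interference 0.68 (so coincidence = 0.32), expected double-crossover frequency = 0.090 × 0.170 × 0.32 = 0.00490.
Expected number = 0.00490 × 2999 = 14.68 ≈ 15.

15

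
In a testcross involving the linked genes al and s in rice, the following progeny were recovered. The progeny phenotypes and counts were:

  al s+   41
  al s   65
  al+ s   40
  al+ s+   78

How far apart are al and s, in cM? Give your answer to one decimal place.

The two most frequent classes, al+ s+ (78) and al s (65), are the parental types, so the F1 was al+ s+ / al s.
The recombinant classes are al+ s and al s+: 40 + 41 = 81.
Recombination frequency = 81/224 = 0.3616 ≈ 36.2%, i.e. 36.2 cM.

36.2 cM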